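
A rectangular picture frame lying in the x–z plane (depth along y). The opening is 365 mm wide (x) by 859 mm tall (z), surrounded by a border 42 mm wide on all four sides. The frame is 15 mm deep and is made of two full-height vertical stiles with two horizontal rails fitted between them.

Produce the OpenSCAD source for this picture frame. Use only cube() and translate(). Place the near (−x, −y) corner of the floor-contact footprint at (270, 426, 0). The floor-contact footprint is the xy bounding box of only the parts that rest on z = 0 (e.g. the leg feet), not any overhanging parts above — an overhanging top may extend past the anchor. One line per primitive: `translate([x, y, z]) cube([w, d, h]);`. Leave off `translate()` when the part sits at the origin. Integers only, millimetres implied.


translate([270, 426, 0]) cube([42, 15, 943]);
translate([677, 426, 0]) cube([42, 15, 943]);
translate([312, 426, 0]) cube([365, 15, 42]);
translate([312, 426, 901]) cube([365, 15, 42]);


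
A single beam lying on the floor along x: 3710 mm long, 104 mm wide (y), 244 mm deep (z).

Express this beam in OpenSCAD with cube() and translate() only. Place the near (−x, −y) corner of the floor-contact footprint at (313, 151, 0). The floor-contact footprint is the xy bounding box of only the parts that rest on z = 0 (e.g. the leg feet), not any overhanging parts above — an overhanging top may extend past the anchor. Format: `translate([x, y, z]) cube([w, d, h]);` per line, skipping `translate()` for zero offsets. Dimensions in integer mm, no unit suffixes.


translate([313, 151, 0]) cube([3710, 104, 244]);


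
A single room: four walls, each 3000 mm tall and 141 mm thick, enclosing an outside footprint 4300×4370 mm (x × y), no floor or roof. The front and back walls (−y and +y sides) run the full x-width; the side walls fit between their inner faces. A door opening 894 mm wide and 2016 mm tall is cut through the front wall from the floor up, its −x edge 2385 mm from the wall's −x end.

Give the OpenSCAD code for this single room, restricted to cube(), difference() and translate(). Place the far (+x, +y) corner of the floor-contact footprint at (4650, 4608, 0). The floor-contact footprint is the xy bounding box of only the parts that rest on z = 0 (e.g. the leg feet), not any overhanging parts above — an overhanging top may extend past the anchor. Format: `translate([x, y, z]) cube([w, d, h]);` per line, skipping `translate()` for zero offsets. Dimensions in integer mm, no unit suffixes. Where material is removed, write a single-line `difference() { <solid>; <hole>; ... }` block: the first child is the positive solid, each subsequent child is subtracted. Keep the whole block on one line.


difference() { translate([350, 238, 0]) cube([4300, 141, 3000]); translate([2735, 238, 0]) cube([894, 141, 2016]); }
translate([350, 4467, 0]) cube([4300, 141, 3000]);
translate([350, 379, 0]) cube([141, 4088, 3000]);
translate([4509, 379, 0]) cube([141, 4088, 3000]);


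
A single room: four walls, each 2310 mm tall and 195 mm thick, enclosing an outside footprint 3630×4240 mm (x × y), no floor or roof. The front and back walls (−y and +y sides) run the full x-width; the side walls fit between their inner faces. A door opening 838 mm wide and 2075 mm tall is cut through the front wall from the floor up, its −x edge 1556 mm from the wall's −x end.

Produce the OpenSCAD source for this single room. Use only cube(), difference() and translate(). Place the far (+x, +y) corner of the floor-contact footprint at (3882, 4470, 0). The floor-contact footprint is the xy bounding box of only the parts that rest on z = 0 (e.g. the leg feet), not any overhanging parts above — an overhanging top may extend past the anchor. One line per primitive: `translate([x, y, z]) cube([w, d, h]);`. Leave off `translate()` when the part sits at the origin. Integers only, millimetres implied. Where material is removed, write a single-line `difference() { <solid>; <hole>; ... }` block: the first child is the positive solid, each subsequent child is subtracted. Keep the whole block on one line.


difference() { translate([252, 230, 0]) cube([3630, 195, 2310]); translate([1808, 230, 0]) cube([838, 195, 2075]); }
translate([252, 4275, 0]) cube([3630, 195, 2310]);
translate([252, 425, 0]) cube([195, 3850, 2310]);
translate([3687, 425, 0]) cube([195, 3850, 2310]);


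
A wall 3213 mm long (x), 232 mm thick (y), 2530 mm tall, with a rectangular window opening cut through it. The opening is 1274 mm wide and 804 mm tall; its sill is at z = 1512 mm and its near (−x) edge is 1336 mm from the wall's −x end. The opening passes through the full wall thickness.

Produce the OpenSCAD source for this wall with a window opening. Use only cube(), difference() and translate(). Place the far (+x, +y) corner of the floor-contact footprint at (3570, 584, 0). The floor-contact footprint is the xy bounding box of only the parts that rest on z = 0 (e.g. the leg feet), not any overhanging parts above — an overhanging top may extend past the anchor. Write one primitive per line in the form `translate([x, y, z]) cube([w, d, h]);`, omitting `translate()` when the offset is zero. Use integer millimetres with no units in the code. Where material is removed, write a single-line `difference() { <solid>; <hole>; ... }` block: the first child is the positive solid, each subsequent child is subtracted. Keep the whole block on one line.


difference() { translate([357, 352, 0]) cube([3213, 232, 2530]); translate([1693, 352, 1512]) cube([1274, 232, 804]); }


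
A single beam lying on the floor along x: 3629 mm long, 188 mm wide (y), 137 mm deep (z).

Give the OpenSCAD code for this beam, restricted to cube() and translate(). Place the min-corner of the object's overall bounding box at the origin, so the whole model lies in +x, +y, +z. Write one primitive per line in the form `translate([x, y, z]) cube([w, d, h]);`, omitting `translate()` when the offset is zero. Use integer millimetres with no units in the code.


cube([3629, 188, 137]);


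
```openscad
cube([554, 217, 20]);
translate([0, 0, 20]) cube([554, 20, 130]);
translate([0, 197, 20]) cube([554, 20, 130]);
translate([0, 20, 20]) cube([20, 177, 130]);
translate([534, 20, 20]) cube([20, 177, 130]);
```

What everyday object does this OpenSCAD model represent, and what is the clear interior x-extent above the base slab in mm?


An open box. The internal width is 514 mm.

A 554×217 base slab with four walls standing on it — an open box. The base is 554 mm wide and the walls are 20 mm thick, so the internal width is 554 − 2 × 20 = 514 mm.


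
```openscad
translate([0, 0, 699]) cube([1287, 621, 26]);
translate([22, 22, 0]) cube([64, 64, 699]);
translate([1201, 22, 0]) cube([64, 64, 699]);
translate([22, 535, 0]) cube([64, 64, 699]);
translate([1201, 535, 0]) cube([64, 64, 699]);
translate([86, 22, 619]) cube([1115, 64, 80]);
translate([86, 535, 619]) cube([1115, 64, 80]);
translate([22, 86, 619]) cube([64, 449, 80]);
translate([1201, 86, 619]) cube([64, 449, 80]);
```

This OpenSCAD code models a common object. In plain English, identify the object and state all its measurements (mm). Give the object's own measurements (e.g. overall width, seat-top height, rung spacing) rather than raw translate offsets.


A table: top 1287 mm (x) × 621 mm (y), 26 mm thick, upper face at z = 725 mm, on four 64×64 mm square legs, each inset 22 mm from the nearest pair of top edges from z = 0 to the bottom of the top. Four apron rails, 64 mm thick and 80 mm tall, run between adjacent legs with their top edges flush with the underside of the top and their outer faces flush with the legs' outer faces.


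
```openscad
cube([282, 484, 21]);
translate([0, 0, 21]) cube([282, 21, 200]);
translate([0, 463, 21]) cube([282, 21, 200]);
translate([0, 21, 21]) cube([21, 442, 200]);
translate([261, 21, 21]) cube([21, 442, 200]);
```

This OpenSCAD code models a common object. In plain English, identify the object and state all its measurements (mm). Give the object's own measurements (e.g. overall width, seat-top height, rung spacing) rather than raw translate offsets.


An open-topped rectangular box: outside dimensions 282×484×221 mm, with a uniform wall and base thickness of 21 mm. The base is a full 282×484 slab on the floor; four walls sit on top of the base. The front and back walls (the −y and +y sides) span the full width; the two side walls fit between them.


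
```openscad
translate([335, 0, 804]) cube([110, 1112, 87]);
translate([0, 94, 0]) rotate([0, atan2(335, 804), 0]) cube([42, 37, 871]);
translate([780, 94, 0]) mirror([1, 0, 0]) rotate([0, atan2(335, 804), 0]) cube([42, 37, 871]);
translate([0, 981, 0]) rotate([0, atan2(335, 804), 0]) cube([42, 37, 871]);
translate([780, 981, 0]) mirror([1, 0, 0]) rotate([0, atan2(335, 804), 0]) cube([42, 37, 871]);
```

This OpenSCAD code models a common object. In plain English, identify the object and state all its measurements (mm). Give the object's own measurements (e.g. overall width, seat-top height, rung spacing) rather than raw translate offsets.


A sawhorse. A 110×1112×87 mm beam (x, y, z) sits on two A-frame leg pairs. Each pair is two raked legs of 42×37 mm section (37 mm along y) splaying symmetrically in x. Each leg rises 804 mm vertically over 335 mm of horizontal reach and is 871 mm long along its own axis. Every leg's outer bottom edge rests on the floor and its outer top edge meets a bottom edge of the beam — the left legs (tilting toward +x) meet the beam's −x bottom edge, the right legs (their mirror images, tilting toward −x) meet its +x bottom edge — so the leg tops tuck under the beam, the beam's underside is 804 mm above the floor, and the feet are 780 mm apart outside-to-outside with the beam centred between them. The two leg pairs are set in 94 mm from either end of the beam.


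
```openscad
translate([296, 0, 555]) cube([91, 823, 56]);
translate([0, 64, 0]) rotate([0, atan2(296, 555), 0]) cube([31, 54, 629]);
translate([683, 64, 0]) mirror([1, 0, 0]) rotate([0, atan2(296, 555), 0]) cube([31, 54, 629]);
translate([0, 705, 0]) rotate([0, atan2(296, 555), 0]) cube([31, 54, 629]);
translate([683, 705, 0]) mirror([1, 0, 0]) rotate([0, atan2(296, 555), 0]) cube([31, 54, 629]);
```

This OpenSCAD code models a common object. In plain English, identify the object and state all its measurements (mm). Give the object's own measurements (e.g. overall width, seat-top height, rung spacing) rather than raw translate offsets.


A sawhorse. A 91×823×56 mm beam (x, y, z) sits on two A-frame leg pairs. Each pair is two raked legs of 31×54 mm section (54 mm along y) splaying symmetrically in x. Each leg rises 555 mm vertically over 296 mm of horizontal reach and is 629 mm long along its own axis. Every leg's outer bottom edge rests on the floor and its outer top edge meets a bottom edge of the beam — the left legs (tilting toward +x) meet the beam's −x bottom edge, the right legs (their mirror images, tilting toward −x) meet its +x bottom edge — so the leg tops tuck under the beam, the beam's underside is 555 mm above the floor, and the feet are 683 mm apart outside-to-outside with the beam centred between them. The two leg pairs are set in 64 mm from either end of the beam.


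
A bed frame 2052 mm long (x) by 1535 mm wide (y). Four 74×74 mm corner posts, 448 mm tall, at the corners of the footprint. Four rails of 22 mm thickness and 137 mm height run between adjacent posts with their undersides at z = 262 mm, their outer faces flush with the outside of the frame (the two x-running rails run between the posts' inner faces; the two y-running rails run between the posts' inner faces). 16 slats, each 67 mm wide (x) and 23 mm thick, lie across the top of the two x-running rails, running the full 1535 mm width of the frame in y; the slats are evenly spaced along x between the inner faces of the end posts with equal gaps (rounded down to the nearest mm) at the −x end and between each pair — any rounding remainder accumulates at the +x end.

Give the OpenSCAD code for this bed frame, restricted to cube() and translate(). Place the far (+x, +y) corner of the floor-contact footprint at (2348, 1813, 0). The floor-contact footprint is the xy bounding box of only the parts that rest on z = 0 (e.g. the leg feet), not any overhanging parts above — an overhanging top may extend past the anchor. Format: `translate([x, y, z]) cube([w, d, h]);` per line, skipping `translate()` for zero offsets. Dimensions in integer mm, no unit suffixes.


// slat z = rail_z + rail_h = 262 + 137 = 399
// slat gap = ⌊(1904 − 16·67) / 17⌋ = 48
translate([296, 278, 0]) cube([74, 74, 448]);
translate([296, 1739, 0]) cube([74, 74, 448]);
translate([2274, 278, 0]) cube([74, 74, 448]);
translate([2274, 1739, 0]) cube([74, 74, 448]);
translate([370, 278, 262]) cube([1904, 22, 137]);
translate([370, 1791, 262]) cube([1904, 22, 137]);
translate([296, 352, 262]) cube([22, 1387, 137]);
translate([2326, 352, 262]) cube([22, 1387, 137]);
translate([418, 278, 399]) cube([67, 1535, 23]);
translate([533, 278, 399]) cube([67, 1535, 23]);
translate([648, 278, 399]) cube([67, 1535, 23]);
translate([763, 278, 399]) cube([67, 1535, 23]);
translate([878, 278, 399]) cube([67, 1535, 23]);
translate([993, 278, 399]) cube([67, 1535, 23]);
translate([1108, 278, 399]) cube([67, 1535, 23]);
translate([1223, 278, 399]) cube([67, 1535, 23]);
translate([1338, 278, 399]) cube([67, 1535, 23]);
translate([1453, 278, 399]) cube([67, 1535, 23]);
translate([1568, 278, 399]) cube([67, 1535, 23]);
translate([1683, 278, 399]) cube([67, 1535, 23]);
translate([1798, 278, 399]) cube([67, 1535, 23]);
translate([1913, 278, 399]) cube([67, 1535, 23]);
translate([2028, 278, 399]) cube([67, 1535, 23]);
translate([2143, 278, 399]) cube([67, 1535, 23]);


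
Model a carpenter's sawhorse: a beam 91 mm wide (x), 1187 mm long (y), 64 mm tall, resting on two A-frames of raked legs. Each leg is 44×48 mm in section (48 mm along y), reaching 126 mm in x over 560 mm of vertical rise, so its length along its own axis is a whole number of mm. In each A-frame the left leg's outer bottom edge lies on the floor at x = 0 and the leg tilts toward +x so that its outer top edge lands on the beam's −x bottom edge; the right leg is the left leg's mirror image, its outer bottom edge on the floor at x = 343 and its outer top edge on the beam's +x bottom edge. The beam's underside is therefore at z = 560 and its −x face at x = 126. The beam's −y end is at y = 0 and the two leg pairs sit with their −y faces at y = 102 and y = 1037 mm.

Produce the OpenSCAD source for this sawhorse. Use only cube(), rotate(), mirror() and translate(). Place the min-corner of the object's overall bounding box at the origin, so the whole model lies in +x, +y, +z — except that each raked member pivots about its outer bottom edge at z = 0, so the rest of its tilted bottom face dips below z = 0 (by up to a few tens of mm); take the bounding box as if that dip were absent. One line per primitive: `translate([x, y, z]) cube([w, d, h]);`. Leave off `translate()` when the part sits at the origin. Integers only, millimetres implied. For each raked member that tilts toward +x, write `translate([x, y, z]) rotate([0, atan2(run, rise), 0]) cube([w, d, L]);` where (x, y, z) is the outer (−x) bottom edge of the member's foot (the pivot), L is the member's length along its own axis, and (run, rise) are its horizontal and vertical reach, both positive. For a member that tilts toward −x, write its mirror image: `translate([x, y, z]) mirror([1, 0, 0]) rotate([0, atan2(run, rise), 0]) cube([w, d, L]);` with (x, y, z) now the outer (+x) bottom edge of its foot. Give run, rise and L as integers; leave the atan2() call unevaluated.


translate([126, 0, 560]) cube([91, 1187, 64]);
translate([0, 102, 0]) rotate([0, atan2(126, 560), 0]) cube([44, 48, 574]);
translate([343, 102, 0]) mirror([1, 0, 0]) rotate([0, atan2(126, 560), 0]) cube([44, 48, 574]);
translate([0, 1037, 0]) rotate([0, atan2(126, 560), 0]) cube([44, 48, 574]);
translate([343, 1037, 0]) mirror([1, 0, 0]) rotate([0, atan2(126, 560), 0]) cube([44, 48, 574]);


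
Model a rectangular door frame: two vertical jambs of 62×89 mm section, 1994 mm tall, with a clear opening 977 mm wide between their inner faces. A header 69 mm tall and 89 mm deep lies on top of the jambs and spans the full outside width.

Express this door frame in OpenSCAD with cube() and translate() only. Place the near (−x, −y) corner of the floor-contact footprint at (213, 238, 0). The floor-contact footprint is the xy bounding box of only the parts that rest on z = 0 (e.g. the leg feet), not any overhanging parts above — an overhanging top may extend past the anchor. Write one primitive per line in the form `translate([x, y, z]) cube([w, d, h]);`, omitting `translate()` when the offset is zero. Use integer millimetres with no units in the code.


translate([213, 238, 0]) cube([62, 89, 1994]);
translate([1252, 238, 0]) cube([62, 89, 1994]);
translate([213, 238, 1994]) cube([1101, 89, 69]);


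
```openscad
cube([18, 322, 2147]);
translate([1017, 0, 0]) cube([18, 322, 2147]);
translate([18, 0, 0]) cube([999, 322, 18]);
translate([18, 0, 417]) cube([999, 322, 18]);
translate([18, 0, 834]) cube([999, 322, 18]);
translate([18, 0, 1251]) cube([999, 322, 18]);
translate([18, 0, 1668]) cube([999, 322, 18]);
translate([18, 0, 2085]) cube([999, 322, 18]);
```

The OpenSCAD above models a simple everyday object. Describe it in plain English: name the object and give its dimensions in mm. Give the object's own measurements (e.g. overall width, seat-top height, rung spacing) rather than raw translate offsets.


An open bookshelf. Two side panels, each 18 mm thick, 322 mm deep and 2147 mm tall, stand 1035 mm apart (outside-to-outside). Between them sit 6 shelves, each 18 mm thick and 322 mm deep, spanning the full gap between the sides. The bottom shelf rests on the floor (its underside at z = 0) and the clear gap between one shelf's top and the next shelf's underside is 399 mm.


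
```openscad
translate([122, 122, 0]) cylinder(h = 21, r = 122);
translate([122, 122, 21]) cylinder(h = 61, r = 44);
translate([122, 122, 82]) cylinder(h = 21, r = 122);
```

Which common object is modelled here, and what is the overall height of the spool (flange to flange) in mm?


A spool. The overall height is 103 mm.

Three coaxial cylinders, large–small–large — a spool. Two 21 mm flanges and a 61 mm core give 21 + 61 + 21 = 103 mm.


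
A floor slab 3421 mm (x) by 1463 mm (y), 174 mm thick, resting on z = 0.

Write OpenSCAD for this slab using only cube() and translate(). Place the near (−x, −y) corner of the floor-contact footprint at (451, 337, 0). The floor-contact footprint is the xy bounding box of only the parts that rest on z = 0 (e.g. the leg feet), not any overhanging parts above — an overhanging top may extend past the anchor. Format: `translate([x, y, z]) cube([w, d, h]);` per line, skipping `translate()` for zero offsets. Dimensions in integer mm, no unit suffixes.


translate([451, 337, 0]) cube([3421, 1463, 174]);


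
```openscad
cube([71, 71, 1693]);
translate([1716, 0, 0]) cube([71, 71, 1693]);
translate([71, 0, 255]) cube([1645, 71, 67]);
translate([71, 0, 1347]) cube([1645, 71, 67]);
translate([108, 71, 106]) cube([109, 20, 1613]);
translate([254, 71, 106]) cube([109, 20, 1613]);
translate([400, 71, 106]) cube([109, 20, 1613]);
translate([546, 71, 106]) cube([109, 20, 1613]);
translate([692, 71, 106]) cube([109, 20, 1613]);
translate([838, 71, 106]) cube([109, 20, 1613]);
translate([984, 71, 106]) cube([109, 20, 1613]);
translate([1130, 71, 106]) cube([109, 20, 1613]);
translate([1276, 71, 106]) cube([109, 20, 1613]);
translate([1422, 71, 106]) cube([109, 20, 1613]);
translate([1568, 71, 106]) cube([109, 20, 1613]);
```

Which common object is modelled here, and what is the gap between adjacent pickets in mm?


A fence section. The picket gap is 37 mm.

Two posts, two rails, 11 pickets — a fence section. Span 1645 mm holds 11 pickets of 109 mm with 12 equal gaps: ⌊(1645 − 11·109) / 12⌋ = 37 mm.


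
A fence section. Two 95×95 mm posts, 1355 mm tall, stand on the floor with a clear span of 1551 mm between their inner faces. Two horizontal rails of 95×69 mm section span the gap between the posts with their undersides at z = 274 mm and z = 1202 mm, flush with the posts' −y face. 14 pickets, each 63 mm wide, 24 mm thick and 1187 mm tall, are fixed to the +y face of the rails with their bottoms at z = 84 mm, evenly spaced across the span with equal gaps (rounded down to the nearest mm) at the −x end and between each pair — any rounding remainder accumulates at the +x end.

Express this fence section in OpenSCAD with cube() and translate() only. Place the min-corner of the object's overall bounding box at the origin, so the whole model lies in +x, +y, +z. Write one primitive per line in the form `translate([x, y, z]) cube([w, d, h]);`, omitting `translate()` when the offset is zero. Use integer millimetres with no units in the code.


cube([95, 95, 1355]);
translate([1646, 0, 0]) cube([95, 95, 1355]);
translate([95, 0, 274]) cube([1551, 95, 69]);
translate([95, 0, 1202]) cube([1551, 95, 69]);
translate([139, 95, 84]) cube([63, 24, 1187]);
translate([246, 95, 84]) cube([63, 24, 1187]);
translate([353, 95, 84]) cube([63, 24, 1187]);
translate([460, 95, 84]) cube([63, 24, 1187]);
translate([567, 95, 84]) cube([63, 24, 1187]);
translate([674, 95, 84]) cube([63, 24, 1187]);
translate([781, 95, 84]) cube([63, 24, 1187]);
translate([888, 95, 84]) cube([63, 24, 1187]);
translate([995, 95, 84]) cube([63, 24, 1187]);
translate([1102, 95, 84]) cube([63, 24, 1187]);
translate([1209, 95, 84]) cube([63, 24, 1187]);
translate([1316, 95, 84]) cube([63, 24, 1187]);
translate([1423, 95, 84]) cube([63, 24, 1187]);
translate([1530, 95, 84]) cube([63, 24, 1187]);


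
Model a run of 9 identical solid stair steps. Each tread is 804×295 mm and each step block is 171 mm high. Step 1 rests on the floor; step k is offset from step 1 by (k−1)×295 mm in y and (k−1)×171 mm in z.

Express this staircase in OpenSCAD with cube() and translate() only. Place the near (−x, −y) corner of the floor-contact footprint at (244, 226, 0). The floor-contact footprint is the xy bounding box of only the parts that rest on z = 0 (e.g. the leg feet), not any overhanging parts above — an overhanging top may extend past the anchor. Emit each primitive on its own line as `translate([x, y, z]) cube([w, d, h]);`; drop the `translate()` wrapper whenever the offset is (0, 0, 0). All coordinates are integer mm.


translate([244, 226, 0]) cube([804, 295, 171]);
translate([244, 521, 171]) cube([804, 295, 171]);
translate([244, 816, 342]) cube([804, 295, 171]);
translate([244, 1111, 513]) cube([804, 295, 171]);
translate([244, 1406, 684]) cube([804, 295, 171]);
translate([244, 1701, 855]) cube([804, 295, 171]);
translate([244, 1996, 1026]) cube([804, 295, 171]);
translate([244, 2291, 1197]) cube([804, 295, 171]);
translate([244, 2586, 1368]) cube([804, 295, 171]);


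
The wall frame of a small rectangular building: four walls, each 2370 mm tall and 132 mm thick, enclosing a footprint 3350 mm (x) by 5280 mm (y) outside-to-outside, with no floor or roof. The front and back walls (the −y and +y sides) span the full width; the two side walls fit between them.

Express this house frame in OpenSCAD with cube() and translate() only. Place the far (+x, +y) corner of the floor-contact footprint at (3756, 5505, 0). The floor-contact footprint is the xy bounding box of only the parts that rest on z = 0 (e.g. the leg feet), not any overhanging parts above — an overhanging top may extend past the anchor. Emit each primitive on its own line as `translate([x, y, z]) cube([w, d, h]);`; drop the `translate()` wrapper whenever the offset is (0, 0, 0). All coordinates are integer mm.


translate([406, 225, 0]) cube([3350, 132, 2370]);
translate([406, 5373, 0]) cube([3350, 132, 2370]);
translate([406, 357, 0]) cube([132, 5016, 2370]);
translate([3624, 357, 0]) cube([132, 5016, 2370]);


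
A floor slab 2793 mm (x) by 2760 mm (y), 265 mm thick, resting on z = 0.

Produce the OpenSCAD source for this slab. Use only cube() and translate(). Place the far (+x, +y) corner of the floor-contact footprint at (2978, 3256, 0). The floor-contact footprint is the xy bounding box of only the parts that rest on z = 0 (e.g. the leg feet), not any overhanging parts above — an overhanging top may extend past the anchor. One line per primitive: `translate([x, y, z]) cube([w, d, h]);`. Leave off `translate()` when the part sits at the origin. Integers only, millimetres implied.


translate([185, 496, 0]) cube([2793, 2760, 265]);


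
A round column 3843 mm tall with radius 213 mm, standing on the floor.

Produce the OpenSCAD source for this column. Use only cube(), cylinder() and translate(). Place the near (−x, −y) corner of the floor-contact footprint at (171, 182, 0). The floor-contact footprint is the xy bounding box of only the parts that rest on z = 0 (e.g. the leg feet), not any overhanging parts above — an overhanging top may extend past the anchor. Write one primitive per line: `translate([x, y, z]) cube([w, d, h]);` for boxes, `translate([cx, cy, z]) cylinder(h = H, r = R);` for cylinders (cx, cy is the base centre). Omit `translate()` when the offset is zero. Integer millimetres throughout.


translate([384, 395, 0]) cylinder(h = 3843, r = 213);


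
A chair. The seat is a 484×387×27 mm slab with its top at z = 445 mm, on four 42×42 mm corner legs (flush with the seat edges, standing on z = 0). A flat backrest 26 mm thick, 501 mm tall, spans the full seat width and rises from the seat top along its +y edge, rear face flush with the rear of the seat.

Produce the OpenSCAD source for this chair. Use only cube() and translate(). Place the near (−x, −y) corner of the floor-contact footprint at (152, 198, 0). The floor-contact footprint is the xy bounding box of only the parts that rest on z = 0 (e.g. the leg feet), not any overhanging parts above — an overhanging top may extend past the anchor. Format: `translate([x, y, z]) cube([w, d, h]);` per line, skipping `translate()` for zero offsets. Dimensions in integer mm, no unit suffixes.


// leg_h = 445 - 27 = 418
translate([152, 198, 418]) cube([484, 387, 27]);
translate([152, 198, 0]) cube([42, 42, 418]);
translate([594, 198, 0]) cube([42, 42, 418]);
translate([152, 543, 0]) cube([42, 42, 418]);
translate([594, 543, 0]) cube([42, 42, 418]);
translate([152, 559, 445]) cube([484, 26, 501]);


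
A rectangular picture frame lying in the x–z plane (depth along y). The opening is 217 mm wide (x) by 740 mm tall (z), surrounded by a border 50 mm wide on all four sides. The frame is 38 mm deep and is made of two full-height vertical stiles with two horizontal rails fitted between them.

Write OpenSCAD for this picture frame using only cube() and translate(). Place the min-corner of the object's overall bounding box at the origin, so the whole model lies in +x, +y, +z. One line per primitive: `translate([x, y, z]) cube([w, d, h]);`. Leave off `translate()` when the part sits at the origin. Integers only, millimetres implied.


cube([50, 38, 840]);
translate([267, 0, 0]) cube([50, 38, 840]);
translate([50, 0, 0]) cube([217, 38, 50]);
translate([50, 0, 790]) cube([217, 38, 50]);


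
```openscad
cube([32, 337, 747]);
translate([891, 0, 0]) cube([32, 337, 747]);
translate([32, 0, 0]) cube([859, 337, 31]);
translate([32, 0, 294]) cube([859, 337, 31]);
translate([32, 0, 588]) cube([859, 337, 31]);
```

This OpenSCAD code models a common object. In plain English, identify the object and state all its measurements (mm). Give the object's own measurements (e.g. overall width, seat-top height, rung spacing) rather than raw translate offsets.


An open bookshelf. Two side panels, each 32 mm thick, 337 mm deep and 747 mm tall, stand 923 mm apart (outside-to-outside). Between them sit 3 shelves, each 31 mm thick and 337 mm deep, spanning the full gap between the sides. The bottom shelf rests on the floor (its underside at z = 0) and the clear gap between one shelf's top and the next shelf's underside is 263 mm.


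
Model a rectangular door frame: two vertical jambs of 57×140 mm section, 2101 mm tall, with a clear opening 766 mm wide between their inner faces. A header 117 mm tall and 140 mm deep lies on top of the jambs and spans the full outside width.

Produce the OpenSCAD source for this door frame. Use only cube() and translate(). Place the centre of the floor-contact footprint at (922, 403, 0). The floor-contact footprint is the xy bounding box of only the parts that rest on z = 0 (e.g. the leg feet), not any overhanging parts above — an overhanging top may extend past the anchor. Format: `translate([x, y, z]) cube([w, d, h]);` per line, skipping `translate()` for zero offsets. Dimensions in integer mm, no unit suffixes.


translate([482, 333, 0]) cube([57, 140, 2101]);
translate([1305, 333, 0]) cube([57, 140, 2101]);
translate([482, 333, 2101]) cube([880, 140, 117]);


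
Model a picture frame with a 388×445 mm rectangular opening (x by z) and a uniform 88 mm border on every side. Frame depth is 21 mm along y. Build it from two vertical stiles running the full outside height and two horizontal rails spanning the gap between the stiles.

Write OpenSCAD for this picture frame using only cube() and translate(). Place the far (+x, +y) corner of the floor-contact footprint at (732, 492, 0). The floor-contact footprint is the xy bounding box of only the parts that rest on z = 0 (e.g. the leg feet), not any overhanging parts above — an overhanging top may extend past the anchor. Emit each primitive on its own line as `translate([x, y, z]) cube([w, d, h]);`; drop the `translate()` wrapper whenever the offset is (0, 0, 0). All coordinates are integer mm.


translate([168, 471, 0]) cube([88, 21, 621]);
translate([644, 471, 0]) cube([88, 21, 621]);
translate([256, 471, 0]) cube([388, 21, 88]);
translate([256, 471, 533]) cube([388, 21, 88]);


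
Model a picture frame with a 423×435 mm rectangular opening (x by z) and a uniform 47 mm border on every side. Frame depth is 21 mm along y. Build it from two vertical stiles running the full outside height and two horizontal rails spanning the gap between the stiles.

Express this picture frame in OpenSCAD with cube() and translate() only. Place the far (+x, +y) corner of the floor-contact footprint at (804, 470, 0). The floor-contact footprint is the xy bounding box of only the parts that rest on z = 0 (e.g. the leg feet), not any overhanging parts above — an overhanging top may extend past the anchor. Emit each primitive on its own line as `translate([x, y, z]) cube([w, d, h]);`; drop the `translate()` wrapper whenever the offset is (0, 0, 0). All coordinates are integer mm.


translate([287, 449, 0]) cube([47, 21, 529]);
translate([757, 449, 0]) cube([47, 21, 529]);
translate([334, 449, 0]) cube([423, 21, 47]);
translate([334, 449, 482]) cube([423, 21, 47]);


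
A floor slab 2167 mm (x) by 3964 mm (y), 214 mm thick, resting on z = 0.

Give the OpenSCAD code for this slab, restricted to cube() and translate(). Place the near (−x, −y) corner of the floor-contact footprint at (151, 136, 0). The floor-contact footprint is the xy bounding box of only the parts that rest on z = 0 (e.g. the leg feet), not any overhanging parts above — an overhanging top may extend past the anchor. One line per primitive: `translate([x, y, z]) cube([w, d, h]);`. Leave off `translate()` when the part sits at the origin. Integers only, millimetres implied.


translate([151, 136, 0]) cube([2167, 3964, 214]);


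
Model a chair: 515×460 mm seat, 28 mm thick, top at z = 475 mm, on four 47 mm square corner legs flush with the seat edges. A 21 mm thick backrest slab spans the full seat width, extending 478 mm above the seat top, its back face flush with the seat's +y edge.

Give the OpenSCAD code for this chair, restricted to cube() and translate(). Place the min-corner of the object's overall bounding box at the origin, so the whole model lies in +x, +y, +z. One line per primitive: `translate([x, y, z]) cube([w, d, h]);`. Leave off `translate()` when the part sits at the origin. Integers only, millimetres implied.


// leg_h = 475 - 28 = 447
translate([0, 0, 447]) cube([515, 460, 28]);
cube([47, 47, 447]);
translate([468, 0, 0]) cube([47, 47, 447]);
translate([0, 413, 0]) cube([47, 47, 447]);
translate([468, 413, 0]) cube([47, 47, 447]);
translate([0, 439, 475]) cube([515, 21, 478]);


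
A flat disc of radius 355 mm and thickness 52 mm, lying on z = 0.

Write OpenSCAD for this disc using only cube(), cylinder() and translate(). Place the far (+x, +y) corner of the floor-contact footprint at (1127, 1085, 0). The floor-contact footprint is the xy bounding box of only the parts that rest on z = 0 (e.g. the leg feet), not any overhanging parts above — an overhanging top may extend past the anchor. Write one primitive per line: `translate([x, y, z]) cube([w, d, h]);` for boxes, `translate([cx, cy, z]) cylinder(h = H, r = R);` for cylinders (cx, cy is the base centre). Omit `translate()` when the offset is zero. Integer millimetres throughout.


translate([772, 730, 0]) cylinder(h = 52, r = 355);


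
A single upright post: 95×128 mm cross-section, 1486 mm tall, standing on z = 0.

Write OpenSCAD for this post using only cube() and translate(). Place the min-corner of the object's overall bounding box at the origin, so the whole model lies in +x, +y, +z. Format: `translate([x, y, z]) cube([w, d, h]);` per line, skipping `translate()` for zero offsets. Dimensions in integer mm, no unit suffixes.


cube([95, 128, 1486]);


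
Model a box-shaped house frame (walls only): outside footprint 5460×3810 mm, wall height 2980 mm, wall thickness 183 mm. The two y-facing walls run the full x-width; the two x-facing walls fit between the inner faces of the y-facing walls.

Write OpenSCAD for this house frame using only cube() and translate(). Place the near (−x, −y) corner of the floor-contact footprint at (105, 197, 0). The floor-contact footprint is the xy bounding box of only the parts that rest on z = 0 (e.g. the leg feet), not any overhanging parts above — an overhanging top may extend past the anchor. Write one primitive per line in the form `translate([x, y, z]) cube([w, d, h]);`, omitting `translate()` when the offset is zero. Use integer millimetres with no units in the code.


translate([105, 197, 0]) cube([5460, 183, 2980]);
translate([105, 3824, 0]) cube([5460, 183, 2980]);
translate([105, 380, 0]) cube([183, 3444, 2980]);
translate([5382, 380, 0]) cube([183, 3444, 2980]);


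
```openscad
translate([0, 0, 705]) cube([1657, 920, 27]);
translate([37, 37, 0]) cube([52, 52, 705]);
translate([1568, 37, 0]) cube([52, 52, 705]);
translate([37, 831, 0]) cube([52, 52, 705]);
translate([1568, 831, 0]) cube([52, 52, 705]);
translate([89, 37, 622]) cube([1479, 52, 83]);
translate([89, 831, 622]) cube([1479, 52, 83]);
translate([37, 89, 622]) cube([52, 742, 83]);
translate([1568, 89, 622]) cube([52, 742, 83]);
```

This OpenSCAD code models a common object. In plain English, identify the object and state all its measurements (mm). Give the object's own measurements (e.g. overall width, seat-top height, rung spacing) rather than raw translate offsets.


A rectangular dining table. The top is 1657×920×27 mm with its upper surface at z = 732 mm. It stands on four 52×52 mm square legs, each inset 37 mm from the nearest pair of top edges, running from the floor to the underside of the top. Four apron rails, 52 mm thick and 83 mm tall, run between adjacent legs with their top edges flush with the underside of the top and their outer faces flush with the legs' outer faces.


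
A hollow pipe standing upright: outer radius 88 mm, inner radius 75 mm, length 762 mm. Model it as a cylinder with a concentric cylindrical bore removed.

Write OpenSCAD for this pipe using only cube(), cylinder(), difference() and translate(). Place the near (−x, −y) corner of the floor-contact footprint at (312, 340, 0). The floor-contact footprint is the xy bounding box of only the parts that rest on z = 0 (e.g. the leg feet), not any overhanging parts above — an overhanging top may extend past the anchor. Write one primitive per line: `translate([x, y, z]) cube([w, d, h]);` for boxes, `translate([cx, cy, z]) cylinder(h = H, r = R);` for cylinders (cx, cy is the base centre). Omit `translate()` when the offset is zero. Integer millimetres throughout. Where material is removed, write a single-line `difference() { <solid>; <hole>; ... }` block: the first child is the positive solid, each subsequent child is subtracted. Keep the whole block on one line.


difference() { translate([400, 428, 0]) cylinder(h = 762, r = 88); translate([400, 428, 0]) cylinder(h = 762, r = 75); }


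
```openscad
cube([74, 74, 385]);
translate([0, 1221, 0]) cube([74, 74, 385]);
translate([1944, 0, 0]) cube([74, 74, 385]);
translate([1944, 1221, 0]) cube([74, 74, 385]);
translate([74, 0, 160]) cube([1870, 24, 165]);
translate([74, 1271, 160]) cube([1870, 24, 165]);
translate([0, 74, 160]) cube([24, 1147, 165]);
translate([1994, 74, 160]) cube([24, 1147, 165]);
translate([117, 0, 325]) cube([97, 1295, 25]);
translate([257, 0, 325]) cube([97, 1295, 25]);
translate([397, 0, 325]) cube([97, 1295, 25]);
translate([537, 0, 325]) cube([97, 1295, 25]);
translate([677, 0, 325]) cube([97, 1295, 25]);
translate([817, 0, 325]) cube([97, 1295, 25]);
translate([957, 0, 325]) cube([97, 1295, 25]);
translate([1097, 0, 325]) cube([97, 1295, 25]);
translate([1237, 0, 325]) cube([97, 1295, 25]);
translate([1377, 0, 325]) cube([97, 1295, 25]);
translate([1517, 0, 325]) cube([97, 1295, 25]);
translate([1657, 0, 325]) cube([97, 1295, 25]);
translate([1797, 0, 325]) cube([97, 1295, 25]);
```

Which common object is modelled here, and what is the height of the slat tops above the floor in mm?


A bed frame. The slat-top height is 350 mm.

Four posts, four rails, and a row of slats — a bed frame. Slats sit on the rails at z = 160 + 165 = 325; with slat thickness 25, the top is 350 mm.


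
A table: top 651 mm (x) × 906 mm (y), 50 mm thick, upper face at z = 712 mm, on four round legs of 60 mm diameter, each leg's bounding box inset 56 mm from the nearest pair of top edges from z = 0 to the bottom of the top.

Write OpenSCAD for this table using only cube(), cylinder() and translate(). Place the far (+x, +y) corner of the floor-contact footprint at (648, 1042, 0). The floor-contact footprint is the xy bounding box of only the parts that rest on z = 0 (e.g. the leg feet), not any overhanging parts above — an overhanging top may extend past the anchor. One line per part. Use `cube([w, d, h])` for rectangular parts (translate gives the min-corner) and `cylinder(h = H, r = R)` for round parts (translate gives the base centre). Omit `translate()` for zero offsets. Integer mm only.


// leg_h = 712 - 50 = 662
translate([53, 192, 662]) cube([651, 906, 50]);
translate([139, 278, 0]) cylinder(h = 662, r = 30);
translate([618, 278, 0]) cylinder(h = 662, r = 30);
translate([139, 1012, 0]) cylinder(h = 662, r = 30);
translate([618, 1012, 0]) cylinder(h = 662, r = 30);


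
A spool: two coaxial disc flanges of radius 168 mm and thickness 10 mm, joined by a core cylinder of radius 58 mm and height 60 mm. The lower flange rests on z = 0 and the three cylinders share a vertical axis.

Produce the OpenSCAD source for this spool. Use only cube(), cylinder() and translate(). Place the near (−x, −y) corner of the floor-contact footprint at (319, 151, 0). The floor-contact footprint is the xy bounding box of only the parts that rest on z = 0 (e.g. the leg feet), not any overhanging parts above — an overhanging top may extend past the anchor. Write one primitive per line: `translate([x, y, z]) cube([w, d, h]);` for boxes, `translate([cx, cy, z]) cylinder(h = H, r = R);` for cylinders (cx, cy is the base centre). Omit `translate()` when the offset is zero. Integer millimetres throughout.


translate([487, 319, 0]) cylinder(h = 10, r = 168);
translate([487, 319, 10]) cylinder(h = 60, r = 58);
translate([487, 319, 70]) cylinder(h = 10, r = 168);
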